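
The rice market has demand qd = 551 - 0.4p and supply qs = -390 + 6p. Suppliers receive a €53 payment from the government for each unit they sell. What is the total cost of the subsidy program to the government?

Pre-subsidy: 551 - 0.4p = -390 + 6p gives p* = 147.03125, q* = 492.1875.
With the subsidy, sellers receive ps = pb + 53 for each unit, where pb is the price buyers pay.
Supply in terms of pb becomes qs = -390 + 6(pb + 53) = -72 + 6pb. Setting this equal to demand: 551 - 0.4pb = -72 + 6pb, so pb = 97.34375.
Sellers receive ps = 97.34375 + 53 = 150.34375; q' = 551 − 0.4·97.34375 = 512.0625.
Government outlay = subsidy × quantity = 53 × 512.0625 = 27139.3125.

Government cost = €27139.3125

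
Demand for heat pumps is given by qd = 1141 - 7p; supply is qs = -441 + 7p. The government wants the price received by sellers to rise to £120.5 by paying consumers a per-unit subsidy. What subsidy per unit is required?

At a seller price of 120.5, quantity supplied is -441 + 7·120.5 = 402.5.
Buyers absorb 402.5 only when they pay pb with 1141 − 7·pb = 402.5, i.e. pb = 105.5.
s = ps − pb = 120.5 − 105.5 = 15.

Required subsidy s = £15 per unit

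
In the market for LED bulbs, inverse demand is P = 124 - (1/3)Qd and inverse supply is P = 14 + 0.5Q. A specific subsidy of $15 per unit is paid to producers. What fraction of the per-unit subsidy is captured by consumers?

Pre-subsidy: 124 - (1/3)Q = 14 + 0.5Q gives Q* = 132 and P* = 80.
With the subsidy, sellers receive Ps = Pb + 15 for each unit, where Pb is the price buyers pay.
On the curves, Pb = 124 - (1/3)Q and Ps = 14 + 0.5Q; the wedge Ps − Pb = 15 gives 14 + 0.5Q − (124 - (1/3)Q) = 15, so Q' = 150.
Then Pb = 124 − (1/3)·150 = 74 and Ps = 14 + 0.5·150 = 89.
Buyers' price falls by P* − Pb = 80 − 74 = 6; sellers' price rises by Ps − P* = 89 − 80 = 9.
So consumers capture 6/15 = 0.4 of each unit of subsidy.

Consumer share = 0.4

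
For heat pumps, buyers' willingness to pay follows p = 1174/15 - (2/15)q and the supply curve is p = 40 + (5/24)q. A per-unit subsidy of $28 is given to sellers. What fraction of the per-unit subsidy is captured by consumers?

Pre-subsidy: 1174/15 - (2/15)q = 40 + (5/24)q gives q* = 112 and p* = 190/3.
With the subsidy, sellers receive ps = pb + 28 for each unit, where pb is the price buyers pay.
On the curves, pb = 1174/15 - (2/15)q and ps = 40 + (5/24)q; the wedge ps − pb = 28 gives 40 + (5/24)q − (1174/15 - (2/15)q) = 28, so q' = 7952/41.
Then pb = 1174/15 − (2/15)·(7952/41) = 6446/123 and ps = 40 + (5/24)·(7952/41) = 9890/123.
Buyers' price falls by p* − pb = 190/3 − 6446/123 = 448/41; sellers' price rises by ps − p* = 9890/123 − 190/3 = 700/41.
So consumers capture (448/41)/28 = 16/41 of each unit of subsidy.

Consumer share = 16/41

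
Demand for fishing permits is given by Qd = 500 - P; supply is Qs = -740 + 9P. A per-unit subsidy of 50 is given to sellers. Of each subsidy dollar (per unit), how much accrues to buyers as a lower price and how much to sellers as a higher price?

Buyers gain 45 per unit; sellers gain 5 per unit

Pre-subsidy: 500 - P = -740 + 9P gives P* = 124, Q* = 376.
With the subsidy, sellers receive Ps = Pb + 50 for each unit, where Pb is the price buyers pay.
Supply in terms of Pb becomes Qs = -740 + 9(Pb + 50) = -290 + 9Pb. Setting this equal to demand: 500 - Pb = -290 + 9Pb, so Pb = 79.
Sellers receive Ps = 79 + 50 = 129; Q' = 500 − 1·79 = 421.
Buyers' price falls by P* − Pb = 124 − 79 = 45; sellers' price rises by Ps − P* = 129 − 124 = 5.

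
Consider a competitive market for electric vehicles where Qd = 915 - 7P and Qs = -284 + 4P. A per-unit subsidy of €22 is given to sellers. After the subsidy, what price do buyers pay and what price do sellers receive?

Pre-subsidy: 915 - 7P = -284 + 4P gives P* = 109, Q* = 152.
With the subsidy, sellers receive Ps = Pb + 22 for each unit, where Pb is the price buyers pay.
Supply in terms of Pb becomes Qs = -284 + 4(Pb + 22) = -196 + 4Pb. Setting this equal to demand: 915 - 7Pb = -196 + 4Pb, so Pb = 101.
Sellers receive Ps = 101 + 22 = 123; Q' = 915 − 7·101 = 208.

Buyers pay €101; sellers receive €123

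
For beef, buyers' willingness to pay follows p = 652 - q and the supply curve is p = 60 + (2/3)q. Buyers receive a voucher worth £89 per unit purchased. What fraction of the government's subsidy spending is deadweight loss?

Pre-subsidy: 652 - q = 60 + (2/3)q gives q* = 355.2 and p* = 296.8.
With the rebate, buyers effectively pay pb = ps − 89, where ps is the price sellers receive.
On the curves, pb = 652 - q and ps = 60 + (2/3)q; the wedge ps − pb = 89 gives 60 + (2/3)q − (652 - q) = 89, so q' = 408.6.
Then pb = 652 − 1·408.6 = 243.4 and ps = 60 + (2/3)·408.6 = 332.4.
ΔCS = ½(355.2 + 408.6)(296.8 − 243.4) = 20393.46; ΔPS = ½(355.2 + 408.6)(332.4 − 296.8) = 13595.64.
Government spending = 89 × 408.6 = 36365.4.
DWL = ½ × 89 × (408.6 − 355.2) = 2376.3; fraction = 2376.3 / 36365.4 = 89/1362.

DWL / government spending = 89/1362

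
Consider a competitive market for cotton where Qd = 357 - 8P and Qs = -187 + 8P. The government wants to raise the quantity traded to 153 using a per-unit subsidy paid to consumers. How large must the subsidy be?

At Q = 153, invert demand for the buyer price: Pb = (357 − 153)/8 = 25.5; invert supply for the seller price: Ps = (153 − (-187))/8 = 42.5.
The subsidy must fill the gap: s = Ps − Pb = 42.5 − 25.5 = 17.

Required subsidy s = 17 per unit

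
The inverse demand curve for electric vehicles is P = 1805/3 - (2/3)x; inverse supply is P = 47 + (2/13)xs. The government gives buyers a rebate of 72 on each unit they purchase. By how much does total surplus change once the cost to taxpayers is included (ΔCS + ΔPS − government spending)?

Pre-subsidy: 1805/3 - (2/3)x = 47 + (2/13)x gives x* = 676 and P* = 151.
With the rebate, buyers effectively pay Pb = Ps − 72, where Ps is the price sellers receive.
On the curves, Pb = 1805/3 - (2/3)x and Ps = 47 + (2/13)x; the wedge Ps − Pb = 72 gives 47 + (2/13)x − (1805/3 - (2/3)x) = 72, so x' = 763.75.
Then Pb = 1805/3 − (2/3)·763.75 = 92.5 and Ps = 47 + (2/13)·763.75 = 164.5.
ΔCS = ½(676 + 763.75)(151 − 92.5) = 42112.6875; ΔPS = ½(676 + 763.75)(164.5 − 151) = 9718.3125.
Government spending = 72 × 763.75 = 54990.
Net change = 42112.6875 + 9718.3125 − 54990 = -3159. The loss equals the DWL triangle ½·72·87.75.

Net change in total surplus = -3159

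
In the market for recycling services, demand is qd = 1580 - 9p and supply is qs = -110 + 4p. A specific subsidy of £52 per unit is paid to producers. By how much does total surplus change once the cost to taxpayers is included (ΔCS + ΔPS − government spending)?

Pre-subsidy: 1580 - 9p = -110 + 4p gives p* = 130, q* = 410.
With the subsidy, sellers receive ps = pb + 52 for each unit, where pb is the price buyers pay.
Supply in terms of pb becomes qs = -110 + 4(pb + 52) = 98 + 4pb. Setting this equal to demand: 1580 - 9pb = 98 + 4pb, so pb = 114.
Sellers receive ps = 114 + 52 = 166; q' = 1580 − 9·114 = 554.
ΔCS = ½(410 + 554)(130 − 114) = 7712; ΔPS = ½(410 + 554)(166 − 130) = 17352.
Government spending = 52 × 554 = 28808.
Net change = 7712 + 17352 − 28808 = -3744. The loss equals the DWL triangle ½·52·144.

Net change in total surplus = -£3744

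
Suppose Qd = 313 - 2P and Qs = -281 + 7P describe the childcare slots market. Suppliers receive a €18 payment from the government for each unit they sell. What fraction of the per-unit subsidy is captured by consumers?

Consumer share = 7/9

Pre-subsidy: 313 - 2P = -281 + 7P gives P* = 66, Q* = 181.
With the subsidy, sellers receive Ps = Pb + 18 for each unit, where Pb is the price buyers pay.
Supply in terms of Pb becomes Qs = -281 + 7(Pb + 18) = -155 + 7Pb. Setting this equal to demand: 313 - 2Pb = -155 + 7Pb, so Pb = 52.
Sellers receive Ps = 52 + 18 = 70; Q' = 313 − 2·52 = 209.
Buyers' price falls by P* − Pb = 66 − 52 = 14; sellers' price rises by Ps − P* = 70 − 66 = 4.
So consumers capture 14/18 = 7/9 of each unit of subsidy.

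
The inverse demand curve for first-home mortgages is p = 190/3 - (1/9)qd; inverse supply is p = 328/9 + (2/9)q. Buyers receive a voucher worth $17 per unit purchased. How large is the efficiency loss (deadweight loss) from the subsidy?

Pre-subsidy: 190/3 - (1/9)q = 328/9 + (2/9)q gives q* = 242/3 and p* = 1468/27.
With the rebate, buyers effectively pay pb = ps − 17, where ps is the price sellers receive.
On the curves, pb = 190/3 - (1/9)q and ps = 328/9 + (2/9)q; the wedge ps − pb = 17 gives 328/9 + (2/9)q − (190/3 - (1/9)q) = 17, so q' = 395/3.
Then pb = 190/3 − (1/9)·(395/3) = 1315/27 and ps = 328/9 + (2/9)·(395/3) = 1774/27.
The subsidy expands output by 395/3 − 242/3 = 51 past the efficient level; on those units the gap between marginal cost and willingness to pay runs from 0 up to 17.
DWL = ½ × 17 × 51 = 433.5.

Deadweight loss = $433.5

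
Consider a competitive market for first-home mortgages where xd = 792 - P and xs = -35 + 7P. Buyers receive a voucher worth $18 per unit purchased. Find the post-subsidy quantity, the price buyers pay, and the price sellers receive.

Pre-subsidy: 792 - P = -35 + 7P gives P* = 103.375, x* = 688.625.
With the rebate, buyers effectively pay Pb = Ps − 18, where Ps is the price sellers receive.
Demand in terms of Ps becomes xd = 792 − 1(Ps − 18) = 810 - Ps. Setting this equal to supply: 810 - Ps = -35 + 7Ps, so Ps = 105.625.
Buyers pay Pb = 105.625 − 18 = 87.625; x' = -35 + 7·105.625 = 704.375.

x' = 704.375; buyers pay $87.625; sellers receive $105.625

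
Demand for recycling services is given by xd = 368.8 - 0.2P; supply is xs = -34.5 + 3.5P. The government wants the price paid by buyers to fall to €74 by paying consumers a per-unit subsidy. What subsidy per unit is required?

At a buyer price of 74, quantity demanded is 368.8 − 0.2·74 = 354.
Sellers supply 354 only when they receive Ps with -34.5 + 3.5·Ps = 354, i.e. Ps = 111.
s = Ps − Pb = 111 − 74 = 37.

Required subsidy s = €37 per unit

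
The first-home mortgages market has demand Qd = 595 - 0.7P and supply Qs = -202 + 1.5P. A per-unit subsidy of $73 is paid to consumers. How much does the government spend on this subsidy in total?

Government cost = $27466.25

Pre-subsidy: 595 - 0.7P = -202 + 1.5P gives P* = 3985/11, Q* = 7511/22.
With the rebate, buyers effectively pay Pb = Ps − 73, where Ps is the price sellers receive.
Demand in terms of Ps becomes Qd = 595 − 0.7(Ps − 73) = 646.1 - 0.7Ps. Setting this equal to supply: 646.1 - 0.7Ps = -202 + 1.5Ps, so Ps = 385.5.
Buyers pay Pb = 385.5 − 73 = 312.5; Q' = -202 + 1.5·385.5 = 376.25.
Government outlay = subsidy × quantity = 73 × 376.25 = 27466.25.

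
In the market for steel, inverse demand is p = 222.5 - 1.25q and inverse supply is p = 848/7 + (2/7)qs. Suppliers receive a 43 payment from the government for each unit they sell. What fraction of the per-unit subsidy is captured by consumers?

Consumer share = 35/43

Pre-subsidy: 222.5 - 1.25q = 848/7 + (2/7)q gives q* = 66 and p* = 140.
With the subsidy, sellers receive ps = pb + 43 for each unit, where pb is the price buyers pay.
On the curves, pb = 222.5 - 1.25q and ps = 848/7 + (2/7)q; the wedge ps − pb = 43 gives 848/7 + (2/7)q − (222.5 - 1.25q) = 43, so q' = 94.
Then pb = 222.5 − 1.25·94 = 105 and ps = 848/7 + (2/7)·94 = 148.
Buyers' price falls by p* − pb = 140 − 105 = 35; sellers' price rises by ps − p* = 148 − 140 = 8.
So consumers capture 35/43 = 35/43 of each unit of subsidy.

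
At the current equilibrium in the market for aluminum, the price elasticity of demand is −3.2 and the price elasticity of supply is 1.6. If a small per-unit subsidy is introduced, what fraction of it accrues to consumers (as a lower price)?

For a small subsidy around the equilibrium, the benefit split depends on the relative slopes, which at a point are proportional to the elasticities.
Buyer share = εs/(εs + |εd|) = 1.6/(1.6 + 3.2) = 1/3; seller share = |εd|/(εs + |εd|) = 2/3.

Consumer share = 1/3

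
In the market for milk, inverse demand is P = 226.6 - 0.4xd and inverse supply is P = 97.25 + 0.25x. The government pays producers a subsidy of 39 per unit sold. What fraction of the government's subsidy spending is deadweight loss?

DWL / government spending = 30/259

Pre-subsidy: 226.6 - 0.4x = 97.25 + 0.25x gives x* = 199 and P* = 147.
With the subsidy, sellers receive Ps = Pb + 39 for each unit, where Pb is the price buyers pay.
On the curves, Pb = 226.6 - 0.4x and Ps = 97.25 + 0.25x; the wedge Ps − Pb = 39 gives 97.25 + 0.25x − (226.6 - 0.4x) = 39, so x' = 259.
Then Pb = 226.6 − 0.4·259 = 123 and Ps = 97.25 + 0.25·259 = 162.
ΔCS = ½(199 + 259)(147 − 123) = 5496; ΔPS = ½(199 + 259)(162 − 147) = 3435.
Government spending = 39 × 259 = 10101.
DWL = ½ × 39 × (259 − 199) = 1170; fraction = 1170 / 10101 = 30/259.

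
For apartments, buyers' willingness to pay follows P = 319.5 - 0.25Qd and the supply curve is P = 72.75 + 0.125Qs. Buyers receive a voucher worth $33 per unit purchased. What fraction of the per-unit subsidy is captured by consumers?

Pre-subsidy: 319.5 - 0.25Q = 72.75 + 0.125Q gives Q* = 658 and P* = 155.
With the rebate, buyers effectively pay Pb = Ps − 33, where Ps is the price sellers receive.
On the curves, Pb = 319.5 - 0.25Q and Ps = 72.75 + 0.125Q; the wedge Ps − Pb = 33 gives 72.75 + 0.125Q − (319.5 - 0.25Q) = 33, so Q' = 746.
Then Pb = 319.5 − 0.25·746 = 133 and Ps = 72.75 + 0.125·746 = 166.
Buyers' price falls by P* − Pb = 155 − 133 = 22; sellers' price rises by Ps − P* = 166 − 155 = 11.
So consumers capture 22/33 = 2/3 of each unit of subsidy.

Consumer share = 2/3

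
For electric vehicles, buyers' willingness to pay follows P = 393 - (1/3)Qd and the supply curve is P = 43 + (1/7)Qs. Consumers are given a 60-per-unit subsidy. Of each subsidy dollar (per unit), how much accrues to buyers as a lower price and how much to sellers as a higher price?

Buyers gain 42 per unit; sellers gain 18 per unit

Pre-subsidy: 393 - (1/3)Q = 43 + (1/7)Q gives Q* = 735 and P* = 148.
With the rebate, buyers effectively pay Pb = Ps − 60, where Ps is the price sellers receive.
On the curves, Pb = 393 - (1/3)Q and Ps = 43 + (1/7)Q; the wedge Ps − Pb = 60 gives 43 + (1/7)Q − (393 - (1/3)Q) = 60, so Q' = 861.
Then Pb = 393 − (1/3)·861 = 106 and Ps = 43 + (1/7)·861 = 166.
Buyers' price falls by P* − Pb = 148 − 106 = 42; sellers' price rises by Ps − P* = 166 − 148 = 18.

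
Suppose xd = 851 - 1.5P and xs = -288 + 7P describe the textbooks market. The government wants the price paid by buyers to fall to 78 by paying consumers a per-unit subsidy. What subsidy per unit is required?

At a buyer price of 78, quantity demanded is 851 − 1.5·78 = 734.
Sellers supply 734 only when they receive Ps with -288 + 7·Ps = 734, i.e. Ps = 146.
s = Ps − Pb = 146 − 78 = 68.

Required subsidy s = 68 per unit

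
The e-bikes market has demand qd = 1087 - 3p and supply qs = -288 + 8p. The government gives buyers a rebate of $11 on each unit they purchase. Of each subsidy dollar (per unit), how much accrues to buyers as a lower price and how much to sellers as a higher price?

Pre-subsidy: 1087 - 3p = -288 + 8p gives p* = 125, q* = 712.
With the rebate, buyers effectively pay pb = ps − 11, where ps is the price sellers receive.
Demand in terms of ps becomes qd = 1087 − 3(ps − 11) = 1120 - 3ps. Setting this equal to supply: 1120 - 3ps = -288 + 8ps, so ps = 128.
Buyers pay pb = 128 − 11 = 117; q' = -288 + 8·128 = 736.
Buyers' price falls by p* − pb = 125 − 117 = 8; sellers' price rises by ps − p* = 128 − 125 = 3.

Buyers gain $8 per unit; sellers gain $3 per unit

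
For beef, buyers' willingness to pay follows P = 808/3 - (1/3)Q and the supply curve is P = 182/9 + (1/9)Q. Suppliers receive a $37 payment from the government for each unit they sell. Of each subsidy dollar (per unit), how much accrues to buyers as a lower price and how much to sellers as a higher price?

Buyers gain $27.75 per unit; sellers gain $9.25 per unit

Pre-subsidy: 808/3 - (1/3)Q = 182/9 + (1/9)Q gives Q* = 560.5 and P* = 82.5.
With the subsidy, sellers receive Ps = Pb + 37 for each unit, where Pb is the price buyers pay.
On the curves, Pb = 808/3 - (1/3)Q and Ps = 182/9 + (1/9)Q; the wedge Ps − Pb = 37 gives 182/9 + (1/9)Q − (808/3 - (1/3)Q) = 37, so Q' = 643.75.
Then Pb = 808/3 − (1/3)·643.75 = 54.75 and Ps = 182/9 + (1/9)·643.75 = 91.75.
Buyers' price falls by P* − Pb = 82.5 − 54.75 = 27.75; sellers' price rises by Ps − P* = 91.75 − 82.5 = 9.25.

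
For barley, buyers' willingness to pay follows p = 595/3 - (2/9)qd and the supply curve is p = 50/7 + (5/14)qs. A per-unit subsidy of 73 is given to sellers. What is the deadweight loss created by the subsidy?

Pre-subsidy: 595/3 - (2/9)q = 50/7 + (5/14)q gives q* = 330 and p* = 125.
With the subsidy, sellers receive ps = pb + 73 for each unit, where pb is the price buyers pay.
On the curves, pb = 595/3 - (2/9)q and ps = 50/7 + (5/14)q; the wedge ps − pb = 73 gives 50/7 + (5/14)q − (595/3 - (2/9)q) = 73, so q' = 456.
Then pb = 595/3 − (2/9)·456 = 97 and ps = 50/7 + (5/14)·456 = 170.
The subsidy expands output by 456 − 330 = 126 past the efficient level; on those units the gap between marginal cost and willingness to pay runs from 0 up to 73.
DWL = ½ × 73 × 126 = 4599.

Deadweight loss = 4599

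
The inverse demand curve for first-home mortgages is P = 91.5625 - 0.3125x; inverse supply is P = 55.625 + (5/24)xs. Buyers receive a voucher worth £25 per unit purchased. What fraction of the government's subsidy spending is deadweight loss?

DWL / government spending = 8/39

Pre-subsidy: 91.5625 - 0.3125x = 55.625 + (5/24)x gives x* = 69 and P* = 70.
With the rebate, buyers effectively pay Pb = Ps − 25, where Ps is the price sellers receive.
On the curves, Pb = 91.5625 - 0.3125x and Ps = 55.625 + (5/24)x; the wedge Ps − Pb = 25 gives 55.625 + (5/24)x − (91.5625 - 0.3125x) = 25, so x' = 117.
Then Pb = 91.5625 − 0.3125·117 = 55 and Ps = 55.625 + (5/24)·117 = 80.
ΔCS = ½(69 + 117)(70 − 55) = 1395; ΔPS = ½(69 + 117)(80 − 70) = 930.
Government spending = 25 × 117 = 2925.
DWL = ½ × 25 × (117 − 69) = 600; fraction = 600 / 2925 = 8/39.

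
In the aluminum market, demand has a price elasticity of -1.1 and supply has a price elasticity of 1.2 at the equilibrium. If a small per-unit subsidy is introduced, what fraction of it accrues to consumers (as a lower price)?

For a small subsidy around the equilibrium, the benefit split depends on the relative slopes, which at a point are proportional to the elasticities.
Buyer share = εs/(εs + |εd|) = 1.2/(1.2 + 1.1) = 12/23; seller share = |εd|/(εs + |εd|) = 11/23.

Consumer share = 12/23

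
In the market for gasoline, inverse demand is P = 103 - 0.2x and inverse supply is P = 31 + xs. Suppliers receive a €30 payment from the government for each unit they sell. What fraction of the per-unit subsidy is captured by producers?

Producer share = 5/6

Pre-subsidy: 103 - 0.2x = 31 + x gives x* = 60 and P* = 91.
With the subsidy, sellers receive Ps = Pb + 30 for each unit, where Pb is the price buyers pay.
On the curves, Pb = 103 - 0.2x and Ps = 31 + x; the wedge Ps − Pb = 30 gives 31 + x − (103 - 0.2x) = 30, so x' = 85.
Then Pb = 103 − 0.2·85 = 86 and Ps = 31 + 1·85 = 116.
Buyers' price falls by P* − Pb = 91 − 86 = 5; sellers' price rises by Ps − P* = 116 − 91 = 25.
So producers capture 25/30 = 5/6 of each unit of subsidy.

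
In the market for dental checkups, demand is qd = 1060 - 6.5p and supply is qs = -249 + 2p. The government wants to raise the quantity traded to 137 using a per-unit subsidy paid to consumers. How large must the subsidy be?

Required subsidy s = 51 per unit

At q = 137, invert demand for the buyer price: pb = (1060 − 137)/6.5 = 142; invert supply for the seller price: ps = (137 − (-249))/2 = 193.
The subsidy must fill the gap: s = ps − pb = 193 − 142 = 51.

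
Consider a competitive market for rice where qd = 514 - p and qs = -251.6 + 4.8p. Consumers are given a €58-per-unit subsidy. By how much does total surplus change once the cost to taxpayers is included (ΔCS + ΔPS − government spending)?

Pre-subsidy: 514 - p = -251.6 + 4.8p gives p* = 132, q* = 382.
With the rebate, buyers effectively pay pb = ps − 58, where ps is the price sellers receive.
Demand in terms of ps becomes qd = 514 − 1(ps − 58) = 572 - ps. Setting this equal to supply: 572 - ps = -251.6 + 4.8ps, so ps = 142.
Buyers pay pb = 142 − 58 = 84; q' = -251.6 + 4.8·142 = 430.
ΔCS = ½(382 + 430)(132 − 84) = 19488; ΔPS = ½(382 + 430)(142 − 132) = 4060.
Government spending = 58 × 430 = 24940.
Net change = 19488 + 4060 − 24940 = -1392. The loss equals the DWL triangle ½·58·48.

Net change in total surplus = -€1392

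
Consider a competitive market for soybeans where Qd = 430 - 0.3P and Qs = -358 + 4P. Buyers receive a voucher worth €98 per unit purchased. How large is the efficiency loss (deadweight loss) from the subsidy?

Deadweight loss = 57624/43

Pre-subsidy: 430 - 0.3P = -358 + 4P gives P* = 7880/43, Q* = 16126/43.
With the rebate, buyers effectively pay Pb = Ps − 98, where Ps is the price sellers receive.
Demand in terms of Ps becomes Qd = 430 − 0.3(Ps − 98) = 459.4 - 0.3Ps. Setting this equal to supply: 459.4 - 0.3Ps = -358 + 4Ps, so Ps = 8174/43.
Buyers pay Pb = 8174/43 − 98 = 3960/43; Q' = -358 + 4·(8174/43) = 17302/43.
The subsidy expands output by 17302/43 − 16126/43 = 1176/43 past the efficient level; on those units the gap between marginal cost and willingness to pay runs from 0 up to 98.
DWL = ½ × 98 × 1176/43 = 57624/43.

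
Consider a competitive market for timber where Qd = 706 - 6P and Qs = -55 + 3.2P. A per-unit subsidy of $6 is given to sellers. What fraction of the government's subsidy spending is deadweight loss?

DWL / government spending = 144/5111

Pre-subsidy: 706 - 6P = -55 + 3.2P gives P* = 3805/46, Q* = 4823/23.
With the subsidy, sellers receive Ps = Pb + 6 for each unit, where Pb is the price buyers pay.
Supply in terms of Pb becomes Qs = -55 + 3.2(Pb + 6) = -35.8 + 3.2Pb. Setting this equal to demand: 706 - 6Pb = -35.8 + 3.2Pb, so Pb = 3709/46.
Sellers receive Ps = 3709/46 + 6 = 3985/46; Q' = 706 − 6·(3709/46) = 5111/23.
ΔCS = ½(4823/23 + 5111/23)(3805/46 − 3709/46) = 238416/529; ΔPS = ½(4823/23 + 5111/23)(3985/46 − 3805/46) = 447030/529.
Government spending = 6 × 5111/23 = 30666/23.
DWL = ½ × 6 × (5111/23 − 4823/23) = 864/23; fraction = (864/23) / (30666/23) = 144/5111.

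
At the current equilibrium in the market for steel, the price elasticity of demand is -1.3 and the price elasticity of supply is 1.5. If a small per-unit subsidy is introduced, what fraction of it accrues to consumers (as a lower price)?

For a small subsidy around the equilibrium, the benefit split depends on the relative slopes, which at a point are proportional to the elasticities.
Buyer share = εs/(εs + |εd|) = 1.5/(1.5 + 1.3) = 15/28; seller share = |εd|/(εs + |εd|) = 13/28.

Consumer share = 15/28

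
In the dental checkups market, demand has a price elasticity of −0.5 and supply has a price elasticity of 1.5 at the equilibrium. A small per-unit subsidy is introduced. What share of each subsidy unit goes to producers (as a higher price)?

For a small subsidy around the equilibrium, the benefit split depends on the relative slopes, which at a point are proportional to the elasticities.
Buyer share = εs/(εs + |εd|) = 1.5/(1.5 + 0.5) = 0.75; seller share = |εd|/(εs + |εd|) = 0.25.
So producers capture 0.25 of the subsidy.

Producer share = 0.25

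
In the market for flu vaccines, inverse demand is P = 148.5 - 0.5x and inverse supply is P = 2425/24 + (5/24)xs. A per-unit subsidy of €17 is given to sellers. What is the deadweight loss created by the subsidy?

Deadweight loss = €204

Pre-subsidy: 148.5 - 0.5x = 2425/24 + (5/24)x gives x* = 67 and P* = 115.
With the subsidy, sellers receive Ps = Pb + 17 for each unit, where Pb is the price buyers pay.
On the curves, Pb = 148.5 - 0.5x and Ps = 2425/24 + (5/24)x; the wedge Ps − Pb = 17 gives 2425/24 + (5/24)x − (148.5 - 0.5x) = 17, so x' = 91.
Then Pb = 148.5 − 0.5·91 = 103 and Ps = 2425/24 + (5/24)·91 = 120.
The subsidy expands output by 91 − 67 = 24 past the efficient level; on those units the gap between marginal cost and willingness to pay runs from 0 up to 17.
DWL = ½ × 17 × 24 = 204.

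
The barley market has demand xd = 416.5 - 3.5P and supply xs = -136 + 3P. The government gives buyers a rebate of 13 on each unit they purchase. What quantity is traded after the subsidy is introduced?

x' = 140

Pre-subsidy: 416.5 - 3.5P = -136 + 3P gives P* = 85, x* = 119.
With the rebate, buyers effectively pay Pb = Ps − 13, where Ps is the price sellers receive.
Demand in terms of Ps becomes xd = 416.5 − 3.5(Ps − 13) = 462 - 3.5Ps. Setting this equal to supply: 462 - 3.5Ps = -136 + 3Ps, so Ps = 92.
Buyers pay Pb = 92 − 13 = 79; x' = -136 + 3·92 = 140.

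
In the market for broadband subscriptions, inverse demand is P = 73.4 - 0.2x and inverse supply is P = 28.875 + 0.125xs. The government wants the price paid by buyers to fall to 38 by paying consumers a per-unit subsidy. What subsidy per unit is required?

At a buyer price of 38, quantity demanded is 367 − 5·38 = 177.
Sellers supply 177 only when they receive Ps = 28.875 + 0.125·177 = 51.
s = Ps − Pb = 51 − 38 = 13.

Required subsidy s = 13 per unit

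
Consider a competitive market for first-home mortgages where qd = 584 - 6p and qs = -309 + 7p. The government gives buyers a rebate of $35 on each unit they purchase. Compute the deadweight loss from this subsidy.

Pre-subsidy: 584 - 6p = -309 + 7p gives p* = 893/13, q* = 2234/13.
With the rebate, buyers effectively pay pb = ps − 35, where ps is the price sellers receive.
Demand in terms of ps becomes qd = 584 − 6(ps − 35) = 794 - 6ps. Setting this equal to supply: 794 - 6ps = -309 + 7ps, so ps = 1103/13.
Buyers pay pb = 1103/13 − 35 = 648/13; q' = -309 + 7·(1103/13) = 3704/13.
The subsidy expands output by 3704/13 − 2234/13 = 1470/13 past the efficient level; on those units the gap between marginal cost and willingness to pay runs from 0 up to 35.
DWL = ½ × 35 × 1470/13 = 25725/13.

Deadweight loss = 25725/13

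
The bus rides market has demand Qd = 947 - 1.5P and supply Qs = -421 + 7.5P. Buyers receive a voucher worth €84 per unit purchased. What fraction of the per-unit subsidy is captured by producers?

Producer share = 1/6

Pre-subsidy: 947 - 1.5P = -421 + 7.5P gives P* = 152, Q* = 719.
With the rebate, buyers effectively pay Pb = Ps − 84, where Ps is the price sellers receive.
Demand in terms of Ps becomes Qd = 947 − 1.5(Ps − 84) = 1073 - 1.5Ps. Setting this equal to supply: 1073 - 1.5Ps = -421 + 7.5Ps, so Ps = 166.
Buyers pay Pb = 166 − 84 = 82; Q' = -421 + 7.5·166 = 824.
Buyers' price falls by P* − Pb = 152 − 82 = 70; sellers' price rises by Ps − P* = 166 − 152 = 14.
So producers capture 14/84 = 1/6 of each unit of subsidy.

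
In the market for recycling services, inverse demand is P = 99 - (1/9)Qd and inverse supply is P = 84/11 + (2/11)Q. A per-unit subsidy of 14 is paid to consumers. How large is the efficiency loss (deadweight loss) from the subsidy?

Pre-subsidy: 99 - (1/9)Q = 84/11 + (2/11)Q gives Q* = 9045/29 and P* = 1866/29.
With the rebate, buyers effectively pay Pb = Ps − 14, where Ps is the price sellers receive.
On the curves, Pb = 99 - (1/9)Q and Ps = 84/11 + (2/11)Q; the wedge Ps − Pb = 14 gives 84/11 + (2/11)Q − (99 - (1/9)Q) = 14, so Q' = 10431/29.
Then Pb = 99 − (1/9)·(10431/29) = 1712/29 and Ps = 84/11 + (2/11)·(10431/29) = 2118/29.
The subsidy expands output by 10431/29 − 9045/29 = 1386/29 past the efficient level; on those units the gap between marginal cost and willingness to pay runs from 0 up to 14.
DWL = ½ × 14 × 1386/29 = 9702/29.

Deadweight loss = 9702/29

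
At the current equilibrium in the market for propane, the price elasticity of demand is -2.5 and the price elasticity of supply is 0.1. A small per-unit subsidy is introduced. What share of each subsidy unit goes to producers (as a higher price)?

For a small subsidy around the equilibrium, the benefit split depends on the relative slopes, which at a point are proportional to the elasticities.
Buyer share = εs/(εs + |εd|) = 0.1/(0.1 + 2.5) = 1/26; seller share = |εd|/(εs + |εd|) = 25/26.
So producers capture 25/26 of the subsidy.

Producer share = 25/26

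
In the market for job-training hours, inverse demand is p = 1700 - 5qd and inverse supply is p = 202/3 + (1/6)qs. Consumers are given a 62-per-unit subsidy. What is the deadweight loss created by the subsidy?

Deadweight loss = 372

Pre-subsidy: 1700 - 5q = 202/3 + (1/6)q gives q* = 316 and p* = 120.
With the rebate, buyers effectively pay pb = ps − 62, where ps is the price sellers receive.
On the curves, pb = 1700 - 5q and ps = 202/3 + (1/6)q; the wedge ps − pb = 62 gives 202/3 + (1/6)q − (1700 - 5q) = 62, so q' = 328.
Then pb = 1700 − 5·328 = 60 and ps = 202/3 + (1/6)·328 = 122.
The subsidy expands output by 328 − 316 = 12 past the efficient level; on those units the gap between marginal cost and willingness to pay runs from 0 up to 62.
DWL = ½ × 62 × 12 = 372.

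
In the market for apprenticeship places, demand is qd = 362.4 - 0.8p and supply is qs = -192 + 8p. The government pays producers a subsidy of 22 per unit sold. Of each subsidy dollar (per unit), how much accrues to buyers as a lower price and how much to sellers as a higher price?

Buyers gain 20 per unit; sellers gain 2 per unit

Pre-subsidy: 362.4 - 0.8p = -192 + 8p gives p* = 63, q* = 312.
With the subsidy, sellers receive ps = pb + 22 for each unit, where pb is the price buyers pay.
Supply in terms of pb becomes qs = -192 + 8(pb + 22) = -16 + 8pb. Setting this equal to demand: 362.4 - 0.8pb = -16 + 8pb, so pb = 43.
Sellers receive ps = 43 + 22 = 65; q' = 362.4 − 0.8·43 = 328.
Buyers' price falls by p* − pb = 63 − 43 = 20; sellers' price rises by ps − p* = 65 − 63 = 2.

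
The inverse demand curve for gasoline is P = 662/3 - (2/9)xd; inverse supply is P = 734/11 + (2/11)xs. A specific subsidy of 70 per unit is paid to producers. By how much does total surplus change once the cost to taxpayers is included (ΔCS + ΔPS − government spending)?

Pre-subsidy: 662/3 - (2/9)x = 734/11 + (2/11)x gives x* = 381 and P* = 136.
With the subsidy, sellers receive Ps = Pb + 70 for each unit, where Pb is the price buyers pay.
On the curves, Pb = 662/3 - (2/9)x and Ps = 734/11 + (2/11)x; the wedge Ps − Pb = 70 gives 734/11 + (2/11)x − (662/3 - (2/9)x) = 70, so x' = 554.25.
Then Pb = 662/3 − (2/9)·554.25 = 97.5 and Ps = 734/11 + (2/11)·554.25 = 167.5.
ΔCS = ½(381 + 554.25)(136 − 97.5) = 18003.5625; ΔPS = ½(381 + 554.25)(167.5 − 136) = 14730.1875.
Government spending = 70 × 554.25 = 38797.5.
Net change = 18003.5625 + 14730.1875 − 38797.5 = -6063.75. The loss equals the DWL triangle ½·70·173.25.

Net change in total surplus = -6063.75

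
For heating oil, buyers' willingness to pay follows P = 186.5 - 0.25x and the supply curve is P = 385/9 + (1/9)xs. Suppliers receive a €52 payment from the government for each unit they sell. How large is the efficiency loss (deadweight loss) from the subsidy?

Pre-subsidy: 186.5 - 0.25x = 385/9 + (1/9)x gives x* = 398 and P* = 87.
With the subsidy, sellers receive Ps = Pb + 52 for each unit, where Pb is the price buyers pay.
On the curves, Pb = 186.5 - 0.25x and Ps = 385/9 + (1/9)x; the wedge Ps − Pb = 52 gives 385/9 + (1/9)x − (186.5 - 0.25x) = 52, so x' = 542.
Then Pb = 186.5 − 0.25·542 = 51 and Ps = 385/9 + (1/9)·542 = 103.
The subsidy expands output by 542 − 398 = 144 past the efficient level; on those units the gap between marginal cost and willingness to pay runs from 0 up to 52.
DWL = ½ × 52 × 144 = 3744.

Deadweight loss = €3744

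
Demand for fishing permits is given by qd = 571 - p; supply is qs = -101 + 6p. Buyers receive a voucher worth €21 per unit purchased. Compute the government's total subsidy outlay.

Pre-subsidy: 571 - p = -101 + 6p gives p* = 96, q* = 475.
With the rebate, buyers effectively pay pb = ps − 21, where ps is the price sellers receive.
Demand in terms of ps becomes qd = 571 − 1(ps − 21) = 592 - ps. Setting this equal to supply: 592 - ps = -101 + 6ps, so ps = 99.
Buyers pay pb = 99 − 21 = 78; q' = -101 + 6·99 = 493.
Government outlay = subsidy × quantity = 21 × 493 = 10353.

Government cost = €10353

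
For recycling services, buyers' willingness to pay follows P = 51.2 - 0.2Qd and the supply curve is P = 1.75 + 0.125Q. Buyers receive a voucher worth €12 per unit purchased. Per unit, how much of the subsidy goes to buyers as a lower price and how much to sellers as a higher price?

Buyers gain 96/13 per unit; sellers gain 60/13 per unit

Pre-subsidy: 51.2 - 0.2Q = 1.75 + 0.125Q gives Q* = 1978/13 and P* = 270/13.
With the rebate, buyers effectively pay Pb = Ps − 12, where Ps is the price sellers receive.
On the curves, Pb = 51.2 - 0.2Q and Ps = 1.75 + 0.125Q; the wedge Ps − Pb = 12 gives 1.75 + 0.125Q − (51.2 - 0.2Q) = 12, so Q' = 2458/13.
Then Pb = 51.2 − 0.2·(2458/13) = 174/13 and Ps = 1.75 + 0.125·(2458/13) = 330/13.
Buyers' price falls by P* − Pb = 270/13 − 174/13 = 96/13; sellers' price rises by Ps − P* = 330/13 − 270/13 = 60/13.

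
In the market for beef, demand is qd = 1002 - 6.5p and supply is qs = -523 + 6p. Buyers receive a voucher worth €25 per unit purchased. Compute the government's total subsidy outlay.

Pre-subsidy: 1002 - 6.5p = -523 + 6p gives p* = 122, q* = 209.
With the rebate, buyers effectively pay pb = ps − 25, where ps is the price sellers receive.
Demand in terms of ps becomes qd = 1002 − 6.5(ps − 25) = 1164.5 - 6.5ps. Setting this equal to supply: 1164.5 - 6.5ps = -523 + 6ps, so ps = 135.
Buyers pay pb = 135 − 25 = 110; q' = -523 + 6·135 = 287.
Government outlay = subsidy × quantity = 25 × 287 = 7175.

Government cost = €7175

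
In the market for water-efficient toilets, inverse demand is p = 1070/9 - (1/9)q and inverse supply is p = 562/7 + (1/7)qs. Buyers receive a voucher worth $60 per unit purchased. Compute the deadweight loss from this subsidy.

Deadweight loss = $7087.5

Pre-subsidy: 1070/9 - (1/9)q = 562/7 + (1/7)q gives q* = 152 and p* = 102.
With the rebate, buyers effectively pay pb = ps − 60, where ps is the price sellers receive.
On the curves, pb = 1070/9 - (1/9)q and ps = 562/7 + (1/7)q; the wedge ps − pb = 60 gives 562/7 + (1/7)q − (1070/9 - (1/9)q) = 60, so q' = 388.25.
Then pb = 1070/9 − (1/9)·388.25 = 75.75 and ps = 562/7 + (1/7)·388.25 = 135.75.
The subsidy expands output by 388.25 − 152 = 236.25 past the efficient level; on those units the gap between marginal cost and willingness to pay runs from 0 up to 60.
DWL = ½ × 60 × 236.25 = 7087.5.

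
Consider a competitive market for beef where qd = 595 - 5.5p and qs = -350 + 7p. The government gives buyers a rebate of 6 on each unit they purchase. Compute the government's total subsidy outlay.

Government cost = 1186.08

Pre-subsidy: 595 - 5.5p = -350 + 7p gives p* = 75.6, q* = 179.2.
With the rebate, buyers effectively pay pb = ps − 6, where ps is the price sellers receive.
Demand in terms of ps becomes qd = 595 − 5.5(ps − 6) = 628 - 5.5ps. Setting this equal to supply: 628 - 5.5ps = -350 + 7ps, so ps = 78.24.
Buyers pay pb = 78.24 − 6 = 72.24; q' = -350 + 7·78.24 = 197.68.
Government outlay = subsidy × quantity = 6 × 197.68 = 1186.08.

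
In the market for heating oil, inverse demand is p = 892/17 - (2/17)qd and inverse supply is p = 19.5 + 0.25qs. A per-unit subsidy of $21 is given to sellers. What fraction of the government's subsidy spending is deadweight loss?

Pre-subsidy: 892/17 - (2/17)q = 19.5 + 0.25q gives q* = 89.68 and p* = 41.92.
With the subsidy, sellers receive ps = pb + 21 for each unit, where pb is the price buyers pay.
On the curves, pb = 892/17 - (2/17)q and ps = 19.5 + 0.25q; the wedge ps − pb = 21 gives 19.5 + 0.25q − (892/17 - (2/17)q) = 21, so q' = 146.8.
Then pb = 892/17 − (2/17)·146.8 = 35.2 and ps = 19.5 + 0.25·146.8 = 56.2.
ΔCS = ½(89.68 + 146.8)(41.92 − 35.2) = 794.5728; ΔPS = ½(89.68 + 146.8)(56.2 − 41.92) = 1688.4672.
Government spending = 21 × 146.8 = 3082.8.
DWL = ½ × 21 × (146.8 − 89.68) = 599.76; fraction = 599.76 / 3082.8 = 357/1835.

DWL / government spending = 357/1835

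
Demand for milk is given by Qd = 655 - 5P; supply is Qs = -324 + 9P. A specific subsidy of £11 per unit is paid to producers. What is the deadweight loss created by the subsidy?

Deadweight loss = 5445/28

Pre-subsidy: 655 - 5P = -324 + 9P gives P* = 979/14, Q* = 4275/14.
With the subsidy, sellers receive Ps = Pb + 11 for each unit, where Pb is the price buyers pay.
Supply in terms of Pb becomes Qs = -324 + 9(Pb + 11) = -225 + 9Pb. Setting this equal to demand: 655 - 5Pb = -225 + 9Pb, so Pb = 440/7.
Sellers receive Ps = 440/7 + 11 = 517/7; Q' = 655 − 5·(440/7) = 2385/7.
The subsidy expands output by 2385/7 − 4275/14 = 495/14 past the efficient level; on those units the gap between marginal cost and willingness to pay runs from 0 up to 11.
DWL = ½ × 11 × 495/14 = 5445/28.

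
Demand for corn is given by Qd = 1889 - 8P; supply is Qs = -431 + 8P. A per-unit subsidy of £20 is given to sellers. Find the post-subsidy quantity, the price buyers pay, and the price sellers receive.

Q' = 809; buyers pay £135; sellers receive £155

Pre-subsidy: 1889 - 8P = -431 + 8P gives P* = 145, Q* = 729.
With the subsidy, sellers receive Ps = Pb + 20 for each unit, where Pb is the price buyers pay.
Supply in terms of Pb becomes Qs = -431 + 8(Pb + 20) = -271 + 8Pb. Setting this equal to demand: 1889 - 8Pb = -271 + 8Pb, so Pb = 135.
Sellers receive Ps = 135 + 20 = 155; Q' = 1889 − 8·135 = 809.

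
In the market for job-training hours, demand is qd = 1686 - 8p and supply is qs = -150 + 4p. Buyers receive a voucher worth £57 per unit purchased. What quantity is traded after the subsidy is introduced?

Pre-subsidy: 1686 - 8p = -150 + 4p gives p* = 153, q* = 462.
With the rebate, buyers effectively pay pb = ps − 57, where ps is the price sellers receive.
Demand in terms of ps becomes qd = 1686 − 8(ps − 57) = 2142 - 8ps. Setting this equal to supply: 2142 - 8ps = -150 + 4ps, so ps = 191.
Buyers pay pb = 191 − 57 = 134; q' = -150 + 4·191 = 614.

q' = 614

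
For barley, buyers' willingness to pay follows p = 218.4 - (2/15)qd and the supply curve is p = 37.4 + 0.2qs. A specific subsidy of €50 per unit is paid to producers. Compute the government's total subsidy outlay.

Government cost = €34650

Pre-subsidy: 218.4 - (2/15)q = 37.4 + 0.2q gives q* = 543 and p* = 146.
With the subsidy, sellers receive ps = pb + 50 for each unit, where pb is the price buyers pay.
On the curves, pb = 218.4 - (2/15)q and ps = 37.4 + 0.2q; the wedge ps − pb = 50 gives 37.4 + 0.2q − (218.4 - (2/15)q) = 50, so q' = 693.
Then pb = 218.4 − (2/15)·693 = 126 and ps = 37.4 + 0.2·693 = 176.
Government outlay = subsidy × quantity = 50 × 693 = 34650.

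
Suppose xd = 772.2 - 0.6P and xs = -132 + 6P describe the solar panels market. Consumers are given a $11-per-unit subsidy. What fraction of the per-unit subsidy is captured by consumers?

Consumer share = 10/11

Pre-subsidy: 772.2 - 0.6P = -132 + 6P gives P* = 137, x* = 690.
With the rebate, buyers effectively pay Pb = Ps − 11, where Ps is the price sellers receive.
Demand in terms of Ps becomes xd = 772.2 − 0.6(Ps − 11) = 778.8 - 0.6Ps. Setting this equal to supply: 778.8 - 0.6Ps = -132 + 6Ps, so Ps = 138.
Buyers pay Pb = 138 − 11 = 127; x' = -132 + 6·138 = 696.
Buyers' price falls by P* − Pb = 137 − 127 = 10; sellers' price rises by Ps − P* = 138 − 137 = 1.
So consumers capture 10/11 = 10/11 of each unit of subsidy.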